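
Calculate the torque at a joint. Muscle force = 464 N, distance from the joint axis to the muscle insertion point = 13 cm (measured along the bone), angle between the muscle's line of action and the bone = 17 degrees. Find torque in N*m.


Torque = F * d * sin(theta)   (moment arm = d*sin(theta))
d = 13 cm = 0.13 m
Torque = 464 * 0.13 * sin(17)
Torque = 17.64 N*m


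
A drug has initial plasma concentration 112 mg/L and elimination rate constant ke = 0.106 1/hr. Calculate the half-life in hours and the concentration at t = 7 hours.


t_half = ln(2) / ke = 0.693147 / 0.106 = 6.539 hr
C(t) = C0 * exp(-ke*t) = 112 * exp(-0.106*7)
C(7) = 53.33 mg/L


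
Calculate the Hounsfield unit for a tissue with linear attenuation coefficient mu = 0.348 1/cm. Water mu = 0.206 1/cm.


HU = ((mu_tissue - mu_water) / mu_water) * 1000
HU = ((0.348 - 0.206) / 0.206) * 1000
HU = 689.3


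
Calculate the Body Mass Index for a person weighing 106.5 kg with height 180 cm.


BMI = weight / height^2
height = 180 cm = 1.8 m
BMI = 106.5 / 1.8^2
BMI = 32.87 kg/m^2


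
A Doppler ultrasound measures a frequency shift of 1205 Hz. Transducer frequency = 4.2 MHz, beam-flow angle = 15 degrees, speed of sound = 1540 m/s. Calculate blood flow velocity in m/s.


v = fd * c / (2 * f0 * cos(theta))
v = 1205 * 1540 / (2 * 4.2000e+06 * cos(15))
v = 0.2287 m/s


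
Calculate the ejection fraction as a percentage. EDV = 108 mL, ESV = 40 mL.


SV = EDV - ESV = 108 - 40 = 68 mL
EF = SV/EDV * 100 = 68/108 * 100
EF = 62.96%


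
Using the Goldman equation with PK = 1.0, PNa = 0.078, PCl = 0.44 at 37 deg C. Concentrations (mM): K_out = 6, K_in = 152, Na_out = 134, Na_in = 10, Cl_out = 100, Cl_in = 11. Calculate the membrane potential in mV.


Vm = (RT/F)*ln((PK*Ko + PNa*Nao + PCl*Cli)/(PK*Ki + PNa*Nai + PCl*Clo))
Numer = 21.292, Denom = 196.78
Vm = -59.43 mV


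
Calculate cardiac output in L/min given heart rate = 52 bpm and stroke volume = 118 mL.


CO = HR * SV
CO = 52 * 118 / 1000
CO = 6.136 L/min


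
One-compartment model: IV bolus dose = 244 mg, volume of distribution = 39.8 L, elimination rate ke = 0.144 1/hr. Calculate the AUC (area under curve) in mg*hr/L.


C0 = Dose/Vd = 244/39.8 = 6.13065 mg/L
AUC = C0/ke = 6.13065/0.144
AUC = 42.57 mg*hr/L


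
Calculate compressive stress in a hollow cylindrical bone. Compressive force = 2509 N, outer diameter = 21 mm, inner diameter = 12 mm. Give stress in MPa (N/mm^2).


A = pi*(r_o^2 - r_i^2)
r_o = 10.5 mm, r_i = 6 mm
A = 233.263 mm^2
sigma = F/A = 2509 / 233.263
sigma = 10.76 MPa


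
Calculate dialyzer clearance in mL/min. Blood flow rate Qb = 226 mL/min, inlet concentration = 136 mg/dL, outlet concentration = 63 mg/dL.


K = Qb * (Cb_in - Cb_out) / Cb_in
K = 226 * (136 - 63) / 136
K = 121.3 mL/min


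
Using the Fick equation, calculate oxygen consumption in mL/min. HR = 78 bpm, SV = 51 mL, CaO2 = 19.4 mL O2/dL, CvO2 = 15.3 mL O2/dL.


CO = HR*SV = 78*51/1000 = 3.978 L/min
a-v O2 diff = 19.4 - 15.3 = 4.1 mL/dL
VO2 = CO * (CaO2-CvO2) * 10 dL/L
VO2 = 3.978 * 4.1 * 10
VO2 = 163.1 mL/min


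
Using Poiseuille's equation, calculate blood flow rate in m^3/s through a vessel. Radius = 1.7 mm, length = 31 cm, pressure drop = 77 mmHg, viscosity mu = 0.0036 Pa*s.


Q = pi*r^4*dP / (8*mu*L)
r = 0.0017 m, L = 0.31 m
dP = 77 mmHg = 10265.794 Pa
Q = 3.0171e-05 m^3/s


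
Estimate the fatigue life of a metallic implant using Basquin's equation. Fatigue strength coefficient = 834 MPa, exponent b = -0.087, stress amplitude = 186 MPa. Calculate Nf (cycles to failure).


sigma_a = sigma_f' * (2Nf)^b
2Nf = (sigma_a/sigma_f')^(1/b)
2Nf = (186/834)^(1/-0.087)
2Nf = 30921859
Nf = 1.5461e+07


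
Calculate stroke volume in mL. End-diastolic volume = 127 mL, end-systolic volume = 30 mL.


SV = EDV - ESV
SV = 127 - 30
SV = 97 mL


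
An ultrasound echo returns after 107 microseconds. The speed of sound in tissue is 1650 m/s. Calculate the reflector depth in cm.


depth = c * t / 2
t = 107 us = 1.0700e-04 s
depth = 1650 * 1.0700e-04 / 2
depth = 0.088275 m = 8.8275 cm


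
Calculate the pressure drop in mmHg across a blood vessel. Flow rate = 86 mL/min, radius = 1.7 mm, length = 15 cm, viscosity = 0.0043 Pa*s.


dP = 8*mu*L*Q / (pi*r^4)
Q = 86 mL/min = 1.43333e-06 m^3/s
dP = 281.871 Pa = 281.871 / 133.322 mmHg = 2.114 mmHg


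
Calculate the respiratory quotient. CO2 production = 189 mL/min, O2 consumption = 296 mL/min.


RQ = VCO2 / VO2
RQ = 189 / 296
RQ = 0.6385


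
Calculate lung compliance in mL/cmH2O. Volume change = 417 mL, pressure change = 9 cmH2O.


C = dV / dP
C = 417 / 9
C = 46.33 mL/cmH2O


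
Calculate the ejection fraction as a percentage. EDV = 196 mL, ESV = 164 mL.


SV = EDV - ESV = 196 - 164 = 32 mL
EF = SV/EDV * 100 = 32/196 * 100
EF = 16.33%


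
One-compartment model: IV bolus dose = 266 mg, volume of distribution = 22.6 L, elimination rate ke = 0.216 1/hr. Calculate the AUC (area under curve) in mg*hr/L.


C0 = Dose/Vd = 266/22.6 = 11.7699 mg/L
AUC = C0/ke = 11.7699/0.216
AUC = 54.49 mg*hr/L


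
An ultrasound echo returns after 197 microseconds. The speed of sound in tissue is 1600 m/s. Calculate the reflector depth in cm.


depth = c * t / 2
t = 197 us = 1.9700e-04 s
depth = 1600 * 1.9700e-04 / 2
depth = 0.1576 m = 15.76 cm


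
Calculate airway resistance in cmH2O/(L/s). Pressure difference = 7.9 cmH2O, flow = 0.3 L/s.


R = dP / flow
R = 7.9 / 0.3
R = 26.33 cmH2O/(L/s)


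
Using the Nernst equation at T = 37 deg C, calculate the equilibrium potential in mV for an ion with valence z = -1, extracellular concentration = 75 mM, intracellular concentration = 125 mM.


E = (RT/(zF)) * ln(C_out/C_in)
T = 37 + 273.15 = 310.15 K
E = (8.314 * 310.15 / (-1 * 96485)) * ln(75/125)
E = 13.65 mV


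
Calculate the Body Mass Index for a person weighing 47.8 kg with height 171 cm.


BMI = weight / height^2
height = 171 cm = 1.71 m
BMI = 47.8 / 1.71^2
BMI = 16.35 kg/m^2


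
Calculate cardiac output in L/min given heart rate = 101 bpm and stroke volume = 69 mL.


CO = HR * SV
CO = 101 * 69 / 1000
CO = 6.969 L/min


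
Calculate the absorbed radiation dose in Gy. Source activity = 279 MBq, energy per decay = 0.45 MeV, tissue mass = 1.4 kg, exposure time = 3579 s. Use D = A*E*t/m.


A = 279 MBq = 2.7900e+08 Bq
E = 0.45 MeV = 7.209e-14 J
D = A*E*t/m = 2.7900e+08*7.209e-14*3579/1.4
D = 0.05142 Gy


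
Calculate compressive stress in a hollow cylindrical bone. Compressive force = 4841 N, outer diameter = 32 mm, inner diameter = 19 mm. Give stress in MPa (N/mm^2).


A = pi*(r_o^2 - r_i^2)
r_o = 16 mm, r_i = 9.5 mm
A = 520.719 mm^2
sigma = F/A = 4841 / 520.719
sigma = 9.297 MPa


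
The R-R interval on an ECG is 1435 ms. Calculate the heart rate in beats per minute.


HR = 60 / RR_interval(s)
RR = 1435 ms = 1.435 s
HR = 60 / 1.435 = 41.81 bpm


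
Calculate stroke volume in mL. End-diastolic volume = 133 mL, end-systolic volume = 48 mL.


SV = EDV - ESV
SV = 133 - 48
SV = 85 mL


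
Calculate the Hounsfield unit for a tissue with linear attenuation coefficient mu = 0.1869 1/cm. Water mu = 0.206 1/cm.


HU = ((mu_tissue - mu_water) / mu_water) * 1000
HU = ((0.1869 - 0.206) / 0.206) * 1000
HU = -92.72


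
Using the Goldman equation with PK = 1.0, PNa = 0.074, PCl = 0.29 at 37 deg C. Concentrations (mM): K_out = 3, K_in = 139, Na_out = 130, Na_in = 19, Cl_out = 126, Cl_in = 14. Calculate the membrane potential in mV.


Vm = (RT/F)*ln((PK*Ko + PNa*Nao + PCl*Cli)/(PK*Ki + PNa*Nai + PCl*Clo))
Numer = 16.68, Denom = 176.946
Vm = -63.12 mV


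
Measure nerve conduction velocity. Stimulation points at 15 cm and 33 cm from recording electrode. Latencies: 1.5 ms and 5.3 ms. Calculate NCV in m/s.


Distance = (33 - 15) / 100 = 0.18 m
dt = (5.3 - 1.5) / 1000 = 0.0038 s
NCV = dist / dt = 47.37 m/s


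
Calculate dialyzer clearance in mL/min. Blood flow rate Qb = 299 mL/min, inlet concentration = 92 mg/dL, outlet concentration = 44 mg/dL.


K = Qb * (Cb_in - Cb_out) / Cb_in
K = 299 * (92 - 44) / 92
K = 156 mL/min


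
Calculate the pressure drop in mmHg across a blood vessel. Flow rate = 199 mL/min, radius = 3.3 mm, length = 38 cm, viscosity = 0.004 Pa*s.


dP = 8*mu*L*Q / (pi*r^4)
Q = 199 mL/min = 3.31667e-06 m^3/s
dP = 108.251 Pa = 108.251 / 133.322 mmHg = 0.812 mmHg


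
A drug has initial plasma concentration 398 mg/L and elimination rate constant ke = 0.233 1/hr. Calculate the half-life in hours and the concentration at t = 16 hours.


t_half = ln(2) / ke = 0.693147 / 0.233 = 2.975 hr
C(t) = C0 * exp(-ke*t) = 398 * exp(-0.233*16)
C(16) = 9.568 mg/L


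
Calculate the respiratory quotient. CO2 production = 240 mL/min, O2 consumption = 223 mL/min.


RQ = VCO2 / VO2
RQ = 240 / 223
RQ = 1.076


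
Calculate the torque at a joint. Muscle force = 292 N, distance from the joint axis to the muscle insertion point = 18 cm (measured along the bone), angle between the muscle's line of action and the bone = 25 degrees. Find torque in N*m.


Torque = F * d * sin(theta)   (moment arm = d*sin(theta))
d = 18 cm = 0.18 m
Torque = 292 * 0.18 * sin(25)
Torque = 22.21 N*m


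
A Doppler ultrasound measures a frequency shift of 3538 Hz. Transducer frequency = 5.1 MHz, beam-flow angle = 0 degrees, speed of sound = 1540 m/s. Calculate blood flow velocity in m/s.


v = fd * c / (2 * f0 * cos(theta))
v = 3538 * 1540 / (2 * 5.1000e+06 * cos(0))
v = 0.5342 m/s


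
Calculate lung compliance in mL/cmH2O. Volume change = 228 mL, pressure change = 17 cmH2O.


C = dV / dP
C = 228 / 17
C = 13.41 mL/cmH2O


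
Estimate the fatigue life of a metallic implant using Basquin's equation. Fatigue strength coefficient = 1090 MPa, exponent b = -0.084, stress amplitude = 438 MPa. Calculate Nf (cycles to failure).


sigma_a = sigma_f' * (2Nf)^b
2Nf = (sigma_a/sigma_f')^(1/b)
2Nf = (438/1090)^(1/-0.084)
2Nf = 51727.191
Nf = 2.586e+04


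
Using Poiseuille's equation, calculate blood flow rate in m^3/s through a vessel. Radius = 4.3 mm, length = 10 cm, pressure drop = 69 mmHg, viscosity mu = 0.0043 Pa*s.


Q = pi*r^4*dP / (8*mu*L)
r = 0.0043 m, L = 0.1 m
dP = 69 mmHg = 9199.218 Pa
Q = 0.002872 m^3/s


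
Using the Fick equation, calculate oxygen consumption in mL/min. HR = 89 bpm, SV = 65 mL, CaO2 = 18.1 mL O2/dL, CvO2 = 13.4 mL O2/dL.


CO = HR*SV = 89*65/1000 = 5.785 L/min
a-v O2 diff = 18.1 - 13.4 = 4.7 mL/dL
VO2 = CO * (CaO2-CvO2) * 10 dL/L
VO2 = 5.785 * 4.7 * 10
VO2 = 271.9 mL/min


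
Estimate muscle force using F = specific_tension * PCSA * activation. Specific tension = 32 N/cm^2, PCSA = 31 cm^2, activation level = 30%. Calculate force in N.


F = sigma * PCSA * activation
F = 32 * 31 * 0.3
F = 297.6 N


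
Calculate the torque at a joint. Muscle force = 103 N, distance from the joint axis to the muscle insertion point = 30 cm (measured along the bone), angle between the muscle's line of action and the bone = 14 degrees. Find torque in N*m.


Torque = F * d * sin(theta)   (moment arm = d*sin(theta))
d = 30 cm = 0.3 m
Torque = 103 * 0.3 * sin(14)
Torque = 7.475 N*m


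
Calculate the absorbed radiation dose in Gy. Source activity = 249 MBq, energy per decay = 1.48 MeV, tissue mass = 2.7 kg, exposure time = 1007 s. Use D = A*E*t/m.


A = 249 MBq = 2.4900e+08 Bq
E = 1.48 MeV = 2.37096e-13 J
D = A*E*t/m = 2.4900e+08*2.37096e-13*1007/2.7
D = 0.02202 Gy


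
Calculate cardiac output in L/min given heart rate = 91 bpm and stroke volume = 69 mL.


CO = HR * SV
CO = 91 * 69 / 1000
CO = 6.279 L/min


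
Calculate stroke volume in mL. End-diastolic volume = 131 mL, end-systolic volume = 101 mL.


SV = EDV - ESV
SV = 131 - 101
SV = 30 mL


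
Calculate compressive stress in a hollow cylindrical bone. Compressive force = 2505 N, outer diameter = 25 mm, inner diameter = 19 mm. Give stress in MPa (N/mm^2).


A = pi*(r_o^2 - r_i^2)
r_o = 12.5 mm, r_i = 9.5 mm
A = 207.345 mm^2
sigma = F/A = 2505 / 207.345
sigma = 12.08 MPa


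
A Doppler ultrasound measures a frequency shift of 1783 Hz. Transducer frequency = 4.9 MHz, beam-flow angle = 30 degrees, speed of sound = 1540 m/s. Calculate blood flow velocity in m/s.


v = fd * c / (2 * f0 * cos(theta))
v = 1783 * 1540 / (2 * 4.9000e+06 * cos(30))
v = 0.3235 m/s


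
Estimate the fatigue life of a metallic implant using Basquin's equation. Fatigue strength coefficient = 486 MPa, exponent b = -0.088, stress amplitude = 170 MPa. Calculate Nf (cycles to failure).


sigma_a = sigma_f' * (2Nf)^b
2Nf = (sigma_a/sigma_f')^(1/b)
2Nf = (170/486)^(1/-0.088)
2Nf = 152738.01
Nf = 7.637e+04


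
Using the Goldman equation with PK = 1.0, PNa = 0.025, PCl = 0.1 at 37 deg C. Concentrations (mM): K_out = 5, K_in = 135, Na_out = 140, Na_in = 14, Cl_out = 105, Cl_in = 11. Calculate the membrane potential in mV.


Vm = (RT/F)*ln((PK*Ko + PNa*Nao + PCl*Cli)/(PK*Ki + PNa*Nai + PCl*Clo))
Numer = 9.6, Denom = 145.85
Vm = -72.71 mV


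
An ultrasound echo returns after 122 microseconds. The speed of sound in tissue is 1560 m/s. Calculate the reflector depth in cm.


depth = c * t / 2
t = 122 us = 1.2200e-04 s
depth = 1560 * 1.2200e-04 / 2
depth = 0.09516 m = 9.516 cm


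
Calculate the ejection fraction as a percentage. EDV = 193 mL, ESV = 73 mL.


SV = EDV - ESV = 193 - 73 = 120 mL
EF = SV/EDV * 100 = 120/193 * 100
EF = 62.18%


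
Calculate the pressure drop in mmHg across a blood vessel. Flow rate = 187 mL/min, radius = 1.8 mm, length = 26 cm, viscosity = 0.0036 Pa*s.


dP = 8*mu*L*Q / (pi*r^4)
Q = 187 mL/min = 3.11667e-06 m^3/s
dP = 707.647 Pa = 707.647 / 133.322 mmHg = 5.308 mmHg


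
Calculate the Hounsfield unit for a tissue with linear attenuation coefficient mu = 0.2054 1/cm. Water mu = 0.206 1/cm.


HU = ((mu_tissue - mu_water) / mu_water) * 1000
HU = ((0.2054 - 0.206) / 0.206) * 1000
HU = -2.913


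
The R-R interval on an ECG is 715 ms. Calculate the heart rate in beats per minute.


HR = 60 / RR_interval(s)
RR = 715 ms = 0.715 s
HR = 60 / 0.715 = 83.92 bpm


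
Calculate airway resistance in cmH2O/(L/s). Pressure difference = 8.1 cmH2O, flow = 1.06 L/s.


R = dP / flow
R = 8.1 / 1.06
R = 7.642 cmH2O/(L/s)


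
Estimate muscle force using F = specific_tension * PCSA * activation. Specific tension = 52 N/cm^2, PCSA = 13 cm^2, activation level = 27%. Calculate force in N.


F = sigma * PCSA * activation
F = 52 * 13 * 0.27
F = 182.5 N


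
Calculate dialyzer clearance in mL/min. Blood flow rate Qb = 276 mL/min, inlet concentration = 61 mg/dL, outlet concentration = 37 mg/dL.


K = Qb * (Cb_in - Cb_out) / Cb_in
K = 276 * (61 - 37) / 61
K = 108.6 mL/min


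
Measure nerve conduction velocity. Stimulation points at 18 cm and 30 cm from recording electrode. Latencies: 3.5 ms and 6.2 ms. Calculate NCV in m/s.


Distance = (30 - 18) / 100 = 0.12 m
dt = (6.2 - 3.5) / 1000 = 0.0027 s
NCV = dist / dt = 44.44 m/s


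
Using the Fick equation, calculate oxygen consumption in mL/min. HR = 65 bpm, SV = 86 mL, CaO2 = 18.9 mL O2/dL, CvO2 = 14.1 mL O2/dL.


CO = HR*SV = 65*86/1000 = 5.59 L/min
a-v O2 diff = 18.9 - 14.1 = 4.8 mL/dL
VO2 = CO * (CaO2-CvO2) * 10 dL/L
VO2 = 5.59 * 4.8 * 10
VO2 = 268.3 mL/min


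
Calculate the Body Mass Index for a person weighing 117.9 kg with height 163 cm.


BMI = weight / height^2
height = 163 cm = 1.63 m
BMI = 117.9 / 1.63^2
BMI = 44.38 kg/m^2


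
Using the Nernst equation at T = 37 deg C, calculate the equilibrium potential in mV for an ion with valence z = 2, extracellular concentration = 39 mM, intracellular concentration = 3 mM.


E = (RT/(zF)) * ln(C_out/C_in)
T = 37 + 273.15 = 310.15 K
E = (8.314 * 310.15 / (2 * 96485)) * ln(39/3)
E = 34.27 mV


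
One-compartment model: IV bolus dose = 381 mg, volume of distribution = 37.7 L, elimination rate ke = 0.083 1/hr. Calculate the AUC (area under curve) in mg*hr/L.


C0 = Dose/Vd = 381/37.7 = 10.1061 mg/L
AUC = C0/ke = 10.1061/0.083
AUC = 121.8 mg*hr/L


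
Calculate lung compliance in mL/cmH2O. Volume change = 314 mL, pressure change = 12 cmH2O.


C = dV / dP
C = 314 / 12
C = 26.17 mL/cmH2O


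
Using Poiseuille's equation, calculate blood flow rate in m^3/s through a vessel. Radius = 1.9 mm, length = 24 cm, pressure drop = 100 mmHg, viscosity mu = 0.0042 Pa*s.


Q = pi*r^4*dP / (8*mu*L)
r = 0.0019 m, L = 0.24 m
dP = 100 mmHg = 13332.2 Pa
Q = 6.7689e-05 m^3/s


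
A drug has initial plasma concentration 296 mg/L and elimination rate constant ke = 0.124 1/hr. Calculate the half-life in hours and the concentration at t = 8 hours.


t_half = ln(2) / ke = 0.693147 / 0.124 = 5.59 hr
C(t) = C0 * exp(-ke*t) = 296 * exp(-0.124*8)
C(8) = 109.8 mg/L


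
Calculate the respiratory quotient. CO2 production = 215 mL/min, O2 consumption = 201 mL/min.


RQ = VCO2 / VO2
RQ = 215 / 201
RQ = 1.07


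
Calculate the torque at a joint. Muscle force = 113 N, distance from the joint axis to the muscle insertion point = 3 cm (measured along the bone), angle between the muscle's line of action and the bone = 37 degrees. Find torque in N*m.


Torque = F * d * sin(theta)   (moment arm = d*sin(theta))
d = 3 cm = 0.03 m
Torque = 113 * 0.03 * sin(37)
Torque = 2.04 N*m


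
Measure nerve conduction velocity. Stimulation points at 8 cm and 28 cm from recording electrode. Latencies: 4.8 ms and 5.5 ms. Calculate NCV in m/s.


Distance = (28 - 8) / 100 = 0.2 m
dt = (5.5 - 4.8) / 1000 = 7.0000e-04 s
NCV = dist / dt = 285.7 m/s


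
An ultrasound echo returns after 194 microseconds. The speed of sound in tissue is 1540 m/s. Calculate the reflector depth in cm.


depth = c * t / 2
t = 194 us = 1.9400e-04 s
depth = 1540 * 1.9400e-04 / 2
depth = 0.14938 m = 14.938 cm


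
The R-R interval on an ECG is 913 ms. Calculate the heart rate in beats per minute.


HR = 60 / RR_interval(s)
RR = 913 ms = 0.913 s
HR = 60 / 0.913 = 65.72 bpm


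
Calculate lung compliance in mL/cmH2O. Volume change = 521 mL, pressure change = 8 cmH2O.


C = dV / dP
C = 521 / 8
C = 65.12 mL/cmH2O


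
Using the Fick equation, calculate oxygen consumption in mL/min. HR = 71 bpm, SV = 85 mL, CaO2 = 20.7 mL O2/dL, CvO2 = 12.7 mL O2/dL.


CO = HR*SV = 71*85/1000 = 6.035 L/min
a-v O2 diff = 20.7 - 12.7 = 8 mL/dL
VO2 = CO * (CaO2-CvO2) * 10 dL/L
VO2 = 6.035 * 8 * 10
VO2 = 482.8 mL/min


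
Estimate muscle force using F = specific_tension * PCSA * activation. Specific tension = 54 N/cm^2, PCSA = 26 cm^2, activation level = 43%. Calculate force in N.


F = sigma * PCSA * activation
F = 54 * 26 * 0.43
F = 603.7 N


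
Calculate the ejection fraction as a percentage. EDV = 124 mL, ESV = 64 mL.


SV = EDV - ESV = 124 - 64 = 60 mL
EF = SV/EDV * 100 = 60/124 * 100
EF = 48.39%


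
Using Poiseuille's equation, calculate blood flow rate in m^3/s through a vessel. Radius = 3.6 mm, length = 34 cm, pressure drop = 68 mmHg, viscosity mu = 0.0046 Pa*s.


Q = pi*r^4*dP / (8*mu*L)
r = 0.0036 m, L = 0.34 m
dP = 68 mmHg = 9065.896 Pa
Q = 3.8233e-04 m^3/s


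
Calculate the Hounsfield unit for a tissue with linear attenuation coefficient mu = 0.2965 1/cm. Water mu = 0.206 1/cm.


HU = ((mu_tissue - mu_water) / mu_water) * 1000
HU = ((0.2965 - 0.206) / 0.206) * 1000
HU = 439.3


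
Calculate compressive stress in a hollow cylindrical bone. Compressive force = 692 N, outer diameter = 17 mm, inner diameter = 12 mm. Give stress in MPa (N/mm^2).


A = pi*(r_o^2 - r_i^2)
r_o = 8.5 mm, r_i = 6 mm
A = 113.883 mm^2
sigma = F/A = 692 / 113.883
sigma = 6.076 MPa


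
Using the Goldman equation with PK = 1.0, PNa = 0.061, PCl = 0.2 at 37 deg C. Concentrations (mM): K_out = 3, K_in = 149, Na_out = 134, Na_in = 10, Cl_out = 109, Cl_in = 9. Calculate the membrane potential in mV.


Vm = (RT/F)*ln((PK*Ko + PNa*Nao + PCl*Cli)/(PK*Ki + PNa*Nai + PCl*Clo))
Numer = 12.974, Denom = 171.41
Vm = -68.98 mV


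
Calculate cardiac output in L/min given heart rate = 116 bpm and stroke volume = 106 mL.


CO = HR * SV
CO = 116 * 106 / 1000
CO = 12.3 L/min


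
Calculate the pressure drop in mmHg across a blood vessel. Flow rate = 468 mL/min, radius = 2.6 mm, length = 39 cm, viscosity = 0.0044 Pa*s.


dP = 8*mu*L*Q / (pi*r^4)
Q = 468 mL/min = 7.8e-06 m^3/s
dP = 745.862 Pa = 745.862 / 133.322 mmHg = 5.594 mmHg


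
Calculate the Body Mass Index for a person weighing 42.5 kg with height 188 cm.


BMI = weight / height^2
height = 188 cm = 1.88 m
BMI = 42.5 / 1.88^2
BMI = 12.02 kg/m^2


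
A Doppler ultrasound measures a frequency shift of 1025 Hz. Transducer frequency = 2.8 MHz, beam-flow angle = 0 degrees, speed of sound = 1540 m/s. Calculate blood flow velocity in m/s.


v = fd * c / (2 * f0 * cos(theta))
v = 1025 * 1540 / (2 * 2.8000e+06 * cos(0))
v = 0.2819 m/s


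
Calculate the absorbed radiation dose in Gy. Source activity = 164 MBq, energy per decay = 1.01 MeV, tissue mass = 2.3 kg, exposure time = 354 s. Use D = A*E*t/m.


A = 164 MBq = 1.6400e+08 Bq
E = 1.01 MeV = 1.61802e-13 J
D = A*E*t/m = 1.6400e+08*1.61802e-13*354/2.3
D = 0.004084 Gy


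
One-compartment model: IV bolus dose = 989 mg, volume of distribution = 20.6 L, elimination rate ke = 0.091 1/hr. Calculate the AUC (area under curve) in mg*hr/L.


C0 = Dose/Vd = 989/20.6 = 48.0097 mg/L
AUC = C0/ke = 48.0097/0.091
AUC = 527.6 mg*hr/L


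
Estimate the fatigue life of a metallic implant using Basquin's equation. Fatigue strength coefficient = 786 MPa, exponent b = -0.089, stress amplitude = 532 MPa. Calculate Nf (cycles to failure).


sigma_a = sigma_f' * (2Nf)^b
2Nf = (sigma_a/sigma_f')^(1/b)
2Nf = (532/786)^(1/-0.089)
2Nf = 80.281783
Nf = 40.14


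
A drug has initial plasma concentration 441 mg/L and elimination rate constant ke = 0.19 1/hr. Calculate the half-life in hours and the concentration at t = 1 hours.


t_half = ln(2) / ke = 0.693147 / 0.19 = 3.648 hr
C(t) = C0 * exp(-ke*t) = 441 * exp(-0.19*1)
C(1) = 364.7 mg/L


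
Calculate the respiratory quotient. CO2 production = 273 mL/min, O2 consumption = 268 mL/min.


RQ = VCO2 / VO2
RQ = 273 / 268
RQ = 1.019


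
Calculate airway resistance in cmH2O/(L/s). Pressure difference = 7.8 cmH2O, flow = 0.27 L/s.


R = dP / flow
R = 7.8 / 0.27
R = 28.89 cmH2O/(L/s)


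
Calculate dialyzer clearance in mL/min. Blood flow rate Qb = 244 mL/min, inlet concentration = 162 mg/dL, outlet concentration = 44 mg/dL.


K = Qb * (Cb_in - Cb_out) / Cb_in
K = 244 * (162 - 44) / 162
K = 177.7 mL/min


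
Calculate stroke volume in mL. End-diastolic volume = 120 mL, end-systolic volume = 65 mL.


SV = EDV - ESV
SV = 120 - 65
SV = 55 mL


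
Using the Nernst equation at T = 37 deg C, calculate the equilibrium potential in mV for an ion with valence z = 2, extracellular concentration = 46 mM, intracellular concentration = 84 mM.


E = (RT/(zF)) * ln(C_out/C_in)
T = 37 + 273.15 = 310.15 K
E = (8.314 * 310.15 / (2 * 96485)) * ln(46/84)
E = -8.047 mV


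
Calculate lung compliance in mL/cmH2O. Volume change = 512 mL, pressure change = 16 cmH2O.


C = dV / dP
C = 512 / 16
C = 32 mL/cmH2O


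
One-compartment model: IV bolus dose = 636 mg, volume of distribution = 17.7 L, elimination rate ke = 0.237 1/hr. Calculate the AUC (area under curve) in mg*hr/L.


C0 = Dose/Vd = 636/17.7 = 35.9322 mg/L
AUC = C0/ke = 35.9322/0.237
AUC = 151.6 mg*hr/L


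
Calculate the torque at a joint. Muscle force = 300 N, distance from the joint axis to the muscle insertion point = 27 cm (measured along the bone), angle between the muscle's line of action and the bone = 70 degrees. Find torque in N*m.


Torque = F * d * sin(theta)   (moment arm = d*sin(theta))
d = 27 cm = 0.27 m
Torque = 300 * 0.27 * sin(70)
Torque = 76.12 N*m


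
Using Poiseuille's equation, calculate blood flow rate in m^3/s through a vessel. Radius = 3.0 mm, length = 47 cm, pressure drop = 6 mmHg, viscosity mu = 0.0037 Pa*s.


Q = pi*r^4*dP / (8*mu*L)
r = 0.003 m, L = 0.47 m
dP = 6 mmHg = 799.932 Pa
Q = 1.4632e-05 m^3/s


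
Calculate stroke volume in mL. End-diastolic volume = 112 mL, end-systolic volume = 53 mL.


SV = EDV - ESV
SV = 112 - 53
SV = 59 mL


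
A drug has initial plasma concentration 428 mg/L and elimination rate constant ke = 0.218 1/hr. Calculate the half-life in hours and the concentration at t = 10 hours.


t_half = ln(2) / ke = 0.693147 / 0.218 = 3.18 hr
C(t) = C0 * exp(-ke*t) = 428 * exp(-0.218*10)
C(10) = 48.38 mg/L


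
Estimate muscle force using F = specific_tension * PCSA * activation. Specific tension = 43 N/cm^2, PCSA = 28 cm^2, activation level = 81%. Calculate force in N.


F = sigma * PCSA * activation
F = 43 * 28 * 0.81
F = 975.2 N


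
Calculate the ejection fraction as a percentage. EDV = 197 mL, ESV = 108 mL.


SV = EDV - ESV = 197 - 108 = 89 mL
EF = SV/EDV * 100 = 89/197 * 100
EF = 45.18%


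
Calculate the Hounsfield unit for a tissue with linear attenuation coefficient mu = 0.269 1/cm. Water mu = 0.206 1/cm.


HU = ((mu_tissue - mu_water) / mu_water) * 1000
HU = ((0.269 - 0.206) / 0.206) * 1000
HU = 305.8


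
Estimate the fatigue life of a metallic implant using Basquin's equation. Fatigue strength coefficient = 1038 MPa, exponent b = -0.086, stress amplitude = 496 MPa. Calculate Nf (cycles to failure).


sigma_a = sigma_f' * (2Nf)^b
2Nf = (sigma_a/sigma_f')^(1/b)
2Nf = (496/1038)^(1/-0.086)
2Nf = 5361.0772
Nf = 2681


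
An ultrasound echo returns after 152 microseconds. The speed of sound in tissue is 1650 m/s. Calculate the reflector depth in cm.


depth = c * t / 2
t = 152 us = 1.5200e-04 s
depth = 1650 * 1.5200e-04 / 2
depth = 0.1254 m = 12.54 cm


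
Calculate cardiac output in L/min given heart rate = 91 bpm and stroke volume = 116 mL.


CO = HR * SV
CO = 91 * 116 / 1000
CO = 10.56 L/min


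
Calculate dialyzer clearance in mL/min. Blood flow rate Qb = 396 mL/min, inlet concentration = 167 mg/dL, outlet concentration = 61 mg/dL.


K = Qb * (Cb_in - Cb_out) / Cb_in
K = 396 * (167 - 61) / 167
K = 251.4 mL/min


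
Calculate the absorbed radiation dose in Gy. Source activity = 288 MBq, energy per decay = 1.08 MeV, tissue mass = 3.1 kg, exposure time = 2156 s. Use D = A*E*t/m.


A = 288 MBq = 2.8800e+08 Bq
E = 1.08 MeV = 1.73016e-13 J
D = A*E*t/m = 2.8800e+08*1.73016e-13*2156/3.1
D = 0.03465 Gy


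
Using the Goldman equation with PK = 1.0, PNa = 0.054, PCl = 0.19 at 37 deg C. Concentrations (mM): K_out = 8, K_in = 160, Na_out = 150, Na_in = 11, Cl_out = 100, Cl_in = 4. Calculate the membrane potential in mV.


Vm = (RT/F)*ln((PK*Ko + PNa*Nao + PCl*Cli)/(PK*Ki + PNa*Nai + PCl*Clo))
Numer = 16.86, Denom = 179.594
Vm = -63.23 mV


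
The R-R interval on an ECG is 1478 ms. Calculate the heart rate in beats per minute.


HR = 60 / RR_interval(s)
RR = 1478 ms = 1.478 s
HR = 60 / 1.478 = 40.6 bpm


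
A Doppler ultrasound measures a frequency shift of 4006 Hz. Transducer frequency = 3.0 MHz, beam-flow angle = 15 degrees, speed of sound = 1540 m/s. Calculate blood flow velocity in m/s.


v = fd * c / (2 * f0 * cos(theta))
v = 4006 * 1540 / (2 * 3.0000e+06 * cos(15))
v = 1.064 m/s


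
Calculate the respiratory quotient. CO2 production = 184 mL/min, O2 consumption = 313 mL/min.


RQ = VCO2 / VO2
RQ = 184 / 313
RQ = 0.5879


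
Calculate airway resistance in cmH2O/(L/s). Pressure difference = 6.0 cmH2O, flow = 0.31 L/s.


R = dP / flow
R = 6.0 / 0.31
R = 19.35 cmH2O/(L/s)


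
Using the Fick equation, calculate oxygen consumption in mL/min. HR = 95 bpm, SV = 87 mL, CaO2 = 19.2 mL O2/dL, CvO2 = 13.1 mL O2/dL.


CO = HR*SV = 95*87/1000 = 8.265 L/min
a-v O2 diff = 19.2 - 13.1 = 6.1 mL/dL
VO2 = CO * (CaO2-CvO2) * 10 dL/L
VO2 = 8.265 * 6.1 * 10
VO2 = 504.2 mL/min


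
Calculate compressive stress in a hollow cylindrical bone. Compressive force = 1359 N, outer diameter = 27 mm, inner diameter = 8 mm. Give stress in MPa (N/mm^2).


A = pi*(r_o^2 - r_i^2)
r_o = 13.5 mm, r_i = 4 mm
A = 522.29 mm^2
sigma = F/A = 1359 / 522.29
sigma = 2.602 MPa


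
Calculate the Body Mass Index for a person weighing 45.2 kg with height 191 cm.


BMI = weight / height^2
height = 191 cm = 1.91 m
BMI = 45.2 / 1.91^2
BMI = 12.39 kg/m^2


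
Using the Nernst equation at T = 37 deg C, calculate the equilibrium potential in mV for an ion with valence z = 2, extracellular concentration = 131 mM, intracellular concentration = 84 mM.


E = (RT/(zF)) * ln(C_out/C_in)
T = 37 + 273.15 = 310.15 K
E = (8.314 * 310.15 / (2 * 96485)) * ln(131/84)
E = 5.938 mV


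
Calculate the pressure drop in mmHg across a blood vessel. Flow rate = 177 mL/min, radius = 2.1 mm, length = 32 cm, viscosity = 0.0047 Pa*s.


dP = 8*mu*L*Q / (pi*r^4)
Q = 177 mL/min = 2.95e-06 m^3/s
dP = 580.942 Pa = 580.942 / 133.322 mmHg = 4.357 mmHg


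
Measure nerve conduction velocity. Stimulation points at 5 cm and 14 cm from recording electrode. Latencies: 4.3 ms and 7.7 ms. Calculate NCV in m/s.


Distance = (14 - 5) / 100 = 0.09 m
dt = (7.7 - 4.3) / 1000 = 0.0034 s
NCV = dist / dt = 26.47 m/s


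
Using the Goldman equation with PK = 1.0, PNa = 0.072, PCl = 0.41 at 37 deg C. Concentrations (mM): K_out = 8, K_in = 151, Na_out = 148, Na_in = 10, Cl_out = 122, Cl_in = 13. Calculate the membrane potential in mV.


Vm = (RT/F)*ln((PK*Ko + PNa*Nao + PCl*Cli)/(PK*Ki + PNa*Nai + PCl*Clo))
Numer = 23.986, Denom = 201.74
Vm = -56.91 mV


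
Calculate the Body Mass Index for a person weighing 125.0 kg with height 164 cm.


BMI = weight / height^2
height = 164 cm = 1.64 m
BMI = 125.0 / 1.64^2
BMI = 46.48 kg/m^2


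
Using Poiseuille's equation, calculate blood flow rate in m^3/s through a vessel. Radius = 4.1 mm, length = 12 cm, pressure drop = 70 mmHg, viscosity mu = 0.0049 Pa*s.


Q = pi*r^4*dP / (8*mu*L)
r = 0.0041 m, L = 0.12 m
dP = 70 mmHg = 9332.54 Pa
Q = 0.001761 m^3/s


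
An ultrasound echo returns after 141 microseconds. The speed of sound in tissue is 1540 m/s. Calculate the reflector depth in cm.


depth = c * t / 2
t = 141 us = 1.4100e-04 s
depth = 1540 * 1.4100e-04 / 2
depth = 0.10857 m = 10.857 cm


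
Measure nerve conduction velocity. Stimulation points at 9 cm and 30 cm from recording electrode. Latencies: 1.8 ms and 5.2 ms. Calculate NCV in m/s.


Distance = (30 - 9) / 100 = 0.21 m
dt = (5.2 - 1.8) / 1000 = 0.0034 s
NCV = dist / dt = 61.76 m/s


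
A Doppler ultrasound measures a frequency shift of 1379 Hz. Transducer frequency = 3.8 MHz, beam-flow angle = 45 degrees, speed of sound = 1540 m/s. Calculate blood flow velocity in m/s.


v = fd * c / (2 * f0 * cos(theta))
v = 1379 * 1540 / (2 * 3.8000e+06 * cos(45))
v = 0.3952 m/s


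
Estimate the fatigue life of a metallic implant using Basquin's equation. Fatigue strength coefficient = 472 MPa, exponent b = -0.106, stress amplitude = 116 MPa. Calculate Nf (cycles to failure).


sigma_a = sigma_f' * (2Nf)^b
2Nf = (sigma_a/sigma_f')^(1/b)
2Nf = (116/472)^(1/-0.106)
2Nf = 562146.03
Nf = 2.811e+05


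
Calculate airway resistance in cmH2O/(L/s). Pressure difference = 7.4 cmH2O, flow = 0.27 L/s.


R = dP / flow
R = 7.4 / 0.27
R = 27.41 cmH2O/(L/s)


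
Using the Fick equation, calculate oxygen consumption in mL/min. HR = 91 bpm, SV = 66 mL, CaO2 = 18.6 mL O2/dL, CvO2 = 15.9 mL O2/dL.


CO = HR*SV = 91*66/1000 = 6.006 L/min
a-v O2 diff = 18.6 - 15.9 = 2.7 mL/dL
VO2 = CO * (CaO2-CvO2) * 10 dL/L
VO2 = 6.006 * 2.7 * 10
VO2 = 162.2 mL/min


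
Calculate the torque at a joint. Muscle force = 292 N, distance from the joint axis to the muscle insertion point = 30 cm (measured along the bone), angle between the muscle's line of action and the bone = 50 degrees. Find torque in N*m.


Torque = F * d * sin(theta)   (moment arm = d*sin(theta))
d = 30 cm = 0.3 m
Torque = 292 * 0.3 * sin(50)
Torque = 67.11 N*m


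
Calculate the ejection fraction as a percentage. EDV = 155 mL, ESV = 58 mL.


SV = EDV - ESV = 155 - 58 = 97 mL
EF = SV/EDV * 100 = 97/155 * 100
EF = 62.58%


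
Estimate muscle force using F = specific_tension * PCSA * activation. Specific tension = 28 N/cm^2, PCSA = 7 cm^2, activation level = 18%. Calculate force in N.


F = sigma * PCSA * activation
F = 28 * 7 * 0.18
F = 35.28 N


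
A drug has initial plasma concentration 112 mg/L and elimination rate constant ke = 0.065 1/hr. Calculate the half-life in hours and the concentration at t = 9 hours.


t_half = ln(2) / ke = 0.693147 / 0.065 = 10.66 hr
C(t) = C0 * exp(-ke*t) = 112 * exp(-0.065*9)
C(9) = 62.4 mg/L


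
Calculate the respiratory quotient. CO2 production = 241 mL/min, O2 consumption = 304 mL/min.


RQ = VCO2 / VO2
RQ = 241 / 304
RQ = 0.7928


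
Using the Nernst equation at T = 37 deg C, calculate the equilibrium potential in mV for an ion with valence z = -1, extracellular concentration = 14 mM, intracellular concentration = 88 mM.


E = (RT/(zF)) * ln(C_out/C_in)
T = 37 + 273.15 = 310.15 K
E = (8.314 * 310.15 / (-1 * 96485)) * ln(14/88)
E = 49.13 mV


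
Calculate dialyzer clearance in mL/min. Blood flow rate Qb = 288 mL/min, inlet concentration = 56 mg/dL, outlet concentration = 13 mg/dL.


K = Qb * (Cb_in - Cb_out) / Cb_in
K = 288 * (56 - 13) / 56
K = 221.1 mL/min


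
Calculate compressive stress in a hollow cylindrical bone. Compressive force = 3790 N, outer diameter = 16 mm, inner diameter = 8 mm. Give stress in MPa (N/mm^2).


A = pi*(r_o^2 - r_i^2)
r_o = 8 mm, r_i = 4 mm
A = 150.796 mm^2
sigma = F/A = 3790 / 150.796
sigma = 25.13 MPa


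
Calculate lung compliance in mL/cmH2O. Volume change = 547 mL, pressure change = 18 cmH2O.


C = dV / dP
C = 547 / 18
C = 30.39 mL/cmH2O


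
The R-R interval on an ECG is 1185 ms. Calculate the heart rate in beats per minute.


HR = 60 / RR_interval(s)
RR = 1185 ms = 1.185 s
HR = 60 / 1.185 = 50.63 bpm


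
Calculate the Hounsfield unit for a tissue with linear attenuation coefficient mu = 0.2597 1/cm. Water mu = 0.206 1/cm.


HU = ((mu_tissue - mu_water) / mu_water) * 1000
HU = ((0.2597 - 0.206) / 0.206) * 1000
HU = 260.7


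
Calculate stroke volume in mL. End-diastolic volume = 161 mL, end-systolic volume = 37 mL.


SV = EDV - ESV
SV = 161 - 37
SV = 124 mL


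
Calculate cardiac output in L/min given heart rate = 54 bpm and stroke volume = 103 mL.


CO = HR * SV
CO = 54 * 103 / 1000
CO = 5.562 L/min


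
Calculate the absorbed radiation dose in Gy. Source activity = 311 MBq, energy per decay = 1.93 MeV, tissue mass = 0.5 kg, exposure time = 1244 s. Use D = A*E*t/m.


A = 311 MBq = 3.1100e+08 Bq
E = 1.93 MeV = 3.09186e-13 J
D = A*E*t/m = 3.1100e+08*3.09186e-13*1244/0.5
D = 0.2392 Gy


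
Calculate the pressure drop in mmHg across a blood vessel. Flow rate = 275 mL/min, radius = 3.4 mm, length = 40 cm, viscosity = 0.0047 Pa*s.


dP = 8*mu*L*Q / (pi*r^4)
Q = 275 mL/min = 4.58333e-06 m^3/s
dP = 164.196 Pa = 164.196 / 133.322 mmHg = 1.232 mmHg


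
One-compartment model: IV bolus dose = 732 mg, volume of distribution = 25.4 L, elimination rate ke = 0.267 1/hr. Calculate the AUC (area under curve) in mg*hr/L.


C0 = Dose/Vd = 732/25.4 = 28.8189 mg/L
AUC = C0/ke = 28.8189/0.267
AUC = 107.9 mg*hr/L


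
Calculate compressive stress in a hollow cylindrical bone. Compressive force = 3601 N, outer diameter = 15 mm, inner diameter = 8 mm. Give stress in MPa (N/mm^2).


A = pi*(r_o^2 - r_i^2)
r_o = 7.5 mm, r_i = 4 mm
A = 126.449 mm^2
sigma = F/A = 3601 / 126.449
sigma = 28.48 MPa


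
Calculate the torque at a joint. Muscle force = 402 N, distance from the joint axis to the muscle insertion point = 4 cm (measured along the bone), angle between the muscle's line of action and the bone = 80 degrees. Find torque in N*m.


Torque = F * d * sin(theta)   (moment arm = d*sin(theta))
d = 4 cm = 0.04 m
Torque = 402 * 0.04 * sin(80)
Torque = 15.84 N*m


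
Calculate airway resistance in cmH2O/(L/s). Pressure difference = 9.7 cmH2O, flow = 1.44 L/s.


R = dP / flow
R = 9.7 / 1.44
R = 6.736 cmH2O/(L/s)


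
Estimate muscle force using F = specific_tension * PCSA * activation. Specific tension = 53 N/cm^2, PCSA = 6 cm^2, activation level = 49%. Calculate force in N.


F = sigma * PCSA * activation
F = 53 * 6 * 0.49
F = 155.8 N


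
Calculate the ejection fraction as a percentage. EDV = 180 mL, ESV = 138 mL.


SV = EDV - ESV = 180 - 138 = 42 mL
EF = SV/EDV * 100 = 42/180 * 100
EF = 23.33%


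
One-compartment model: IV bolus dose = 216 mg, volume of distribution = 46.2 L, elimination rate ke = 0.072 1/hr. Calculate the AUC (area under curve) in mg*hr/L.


C0 = Dose/Vd = 216/46.2 = 4.67532 mg/L
AUC = C0/ke = 4.67532/0.072
AUC = 64.94 mg*hr/L


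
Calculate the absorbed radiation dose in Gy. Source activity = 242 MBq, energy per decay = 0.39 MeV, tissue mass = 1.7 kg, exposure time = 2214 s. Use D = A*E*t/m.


A = 242 MBq = 2.4200e+08 Bq
E = 0.39 MeV = 6.2478e-14 J
D = A*E*t/m = 2.4200e+08*6.2478e-14*2214/1.7
D = 0.01969 Gy


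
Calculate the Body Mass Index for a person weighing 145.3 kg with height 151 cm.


BMI = weight / height^2
height = 151 cm = 1.51 m
BMI = 145.3 / 1.51^2
BMI = 63.73 kg/m^2


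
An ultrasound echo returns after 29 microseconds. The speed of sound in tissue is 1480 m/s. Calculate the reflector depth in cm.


depth = c * t / 2
t = 29 us = 2.9000e-05 s
depth = 1480 * 2.9000e-05 / 2
depth = 0.02146 m = 2.146 cm


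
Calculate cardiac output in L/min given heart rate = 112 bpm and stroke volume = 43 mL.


CO = HR * SV
CO = 112 * 43 / 1000
CO = 4.816 L/min


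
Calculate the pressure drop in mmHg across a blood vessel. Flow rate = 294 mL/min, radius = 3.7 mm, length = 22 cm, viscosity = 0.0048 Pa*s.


dP = 8*mu*L*Q / (pi*r^4)
Q = 294 mL/min = 4.9e-06 m^3/s
dP = 70.3061 Pa = 70.3061 / 133.322 mmHg = 0.5273 mmHg


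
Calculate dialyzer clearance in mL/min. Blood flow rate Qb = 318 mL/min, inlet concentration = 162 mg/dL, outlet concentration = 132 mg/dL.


K = Qb * (Cb_in - Cb_out) / Cb_in
K = 318 * (162 - 132) / 162
K = 58.89 mL/min


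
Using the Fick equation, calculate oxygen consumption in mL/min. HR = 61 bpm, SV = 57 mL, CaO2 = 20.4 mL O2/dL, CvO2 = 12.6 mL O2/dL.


CO = HR*SV = 61*57/1000 = 3.477 L/min
a-v O2 diff = 20.4 - 12.6 = 7.8 mL/dL
VO2 = CO * (CaO2-CvO2) * 10 dL/L
VO2 = 3.477 * 7.8 * 10
VO2 = 271.2 mL/min


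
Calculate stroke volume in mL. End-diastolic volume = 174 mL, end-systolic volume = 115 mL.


SV = EDV - ESV
SV = 174 - 115
SV = 59 mL


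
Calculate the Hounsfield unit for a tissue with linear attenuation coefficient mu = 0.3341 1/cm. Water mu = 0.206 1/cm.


HU = ((mu_tissue - mu_water) / mu_water) * 1000
HU = ((0.3341 - 0.206) / 0.206) * 1000
HU = 621.8


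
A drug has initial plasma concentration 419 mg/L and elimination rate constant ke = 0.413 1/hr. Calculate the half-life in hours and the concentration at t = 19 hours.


t_half = ln(2) / ke = 0.693147 / 0.413 = 1.678 hr
C(t) = C0 * exp(-ke*t) = 419 * exp(-0.413*19)
C(19) = 0.1638 mg/L


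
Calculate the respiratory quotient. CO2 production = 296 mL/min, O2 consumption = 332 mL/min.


RQ = VCO2 / VO2
RQ = 296 / 332
RQ = 0.8916


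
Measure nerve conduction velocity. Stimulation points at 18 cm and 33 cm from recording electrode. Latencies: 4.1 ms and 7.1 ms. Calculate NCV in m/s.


Distance = (33 - 18) / 100 = 0.15 m
dt = (7.1 - 4.1) / 1000 = 0.003 s
NCV = dist / dt = 50 m/s


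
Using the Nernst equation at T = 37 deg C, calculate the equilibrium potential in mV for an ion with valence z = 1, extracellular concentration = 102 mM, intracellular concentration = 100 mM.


E = (RT/(zF)) * ln(C_out/C_in)
T = 37 + 273.15 = 310.15 K
E = (8.314 * 310.15 / (1 * 96485)) * ln(102/100)
E = 0.5292 mV
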